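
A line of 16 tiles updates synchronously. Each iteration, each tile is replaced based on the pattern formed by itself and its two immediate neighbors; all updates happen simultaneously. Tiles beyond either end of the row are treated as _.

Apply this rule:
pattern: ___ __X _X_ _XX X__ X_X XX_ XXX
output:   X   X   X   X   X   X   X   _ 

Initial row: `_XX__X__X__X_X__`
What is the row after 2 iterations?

XXXXXXXXXXXXXXXX
X______________X

X______________X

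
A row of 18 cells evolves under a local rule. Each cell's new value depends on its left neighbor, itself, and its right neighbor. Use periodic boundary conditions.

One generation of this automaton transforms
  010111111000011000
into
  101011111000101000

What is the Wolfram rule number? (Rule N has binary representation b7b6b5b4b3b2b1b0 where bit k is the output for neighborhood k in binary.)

226

position 4: 111 → 1  (bit 7 = 1)
position 8: 110 → 1  (bit 6 = 1)
position 2: 101 → 1  (bit 5 = 1)
position 9: 100 → 0  (bit 4 = 0)
position 3: 011 → 0  (bit 3 = 0)
position 1: 010 → 0  (bit 2 = 0)
position 0: 001 → 1  (bit 1 = 1)
position 10: 000 → 0  (bit 0 = 0)
bits b7..b0 = 11100010 = 226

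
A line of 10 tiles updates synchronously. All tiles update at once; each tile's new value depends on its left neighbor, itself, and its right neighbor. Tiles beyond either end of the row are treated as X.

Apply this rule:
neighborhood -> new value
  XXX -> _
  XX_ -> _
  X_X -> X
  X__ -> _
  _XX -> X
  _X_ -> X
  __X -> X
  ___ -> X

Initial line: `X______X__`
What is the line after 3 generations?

XX__XXXXX_

__XXXXXX_X
_XX_____XX
XX__XXXXX_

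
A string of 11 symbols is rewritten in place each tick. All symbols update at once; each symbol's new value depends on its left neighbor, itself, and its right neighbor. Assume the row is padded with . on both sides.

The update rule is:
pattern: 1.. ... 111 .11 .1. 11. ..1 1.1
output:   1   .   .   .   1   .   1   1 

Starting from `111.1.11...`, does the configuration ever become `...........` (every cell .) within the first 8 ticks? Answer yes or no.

...111..1..
..1...1111.
.111.1....1
1...111..11
11.1...11..
..111.1..1.
.1...111111
111.1......
tick 8 is 111.1......, still not uniform .

no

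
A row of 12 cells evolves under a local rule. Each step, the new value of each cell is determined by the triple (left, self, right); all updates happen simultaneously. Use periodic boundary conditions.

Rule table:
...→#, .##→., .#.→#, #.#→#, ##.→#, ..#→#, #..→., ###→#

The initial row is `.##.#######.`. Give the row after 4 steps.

####.##.####

#.##.######.
##.##.######
###.##.#####
####.##.####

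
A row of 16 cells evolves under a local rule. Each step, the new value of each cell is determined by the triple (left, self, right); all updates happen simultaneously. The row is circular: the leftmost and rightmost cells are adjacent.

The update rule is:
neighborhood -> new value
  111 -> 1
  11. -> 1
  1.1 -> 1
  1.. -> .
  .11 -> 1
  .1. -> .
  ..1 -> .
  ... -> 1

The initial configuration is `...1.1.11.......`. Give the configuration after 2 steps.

step 1: 11..1.111.111111
step 2: 11...11111111111

11...11111111111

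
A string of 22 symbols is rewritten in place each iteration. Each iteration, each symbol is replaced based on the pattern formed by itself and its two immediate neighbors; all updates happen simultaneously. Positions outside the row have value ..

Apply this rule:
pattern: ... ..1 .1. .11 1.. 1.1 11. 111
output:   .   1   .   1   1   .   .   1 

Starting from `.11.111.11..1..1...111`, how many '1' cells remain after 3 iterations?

11..11..1.11.11.1.111.
1.111.11..1..1....11.1
..11..1.11.11.1..11...
count of 1: 10

10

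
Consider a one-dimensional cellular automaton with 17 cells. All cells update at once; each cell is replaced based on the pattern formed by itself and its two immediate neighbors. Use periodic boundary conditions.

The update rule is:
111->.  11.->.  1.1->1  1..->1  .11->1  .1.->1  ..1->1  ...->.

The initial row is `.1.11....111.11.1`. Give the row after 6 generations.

generation 1: 1111.1..11..11.11
generation 2: ....11111.111.11.
generation 3: ...11....11..11.1
generation 4: 1.11.1..11.111.11
generation 5: .11.11111.11..11.
generation 6: 11.11....11.111.1

11.11....11.111.1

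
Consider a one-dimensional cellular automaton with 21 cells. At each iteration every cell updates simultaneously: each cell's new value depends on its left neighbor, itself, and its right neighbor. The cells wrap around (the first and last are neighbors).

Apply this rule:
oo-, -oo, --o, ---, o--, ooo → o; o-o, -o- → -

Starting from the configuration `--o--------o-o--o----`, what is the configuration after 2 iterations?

oo-oooooooo---oo-oooo
oo-ooooooooooooo-oooo

oo-ooooooooooooo-oooo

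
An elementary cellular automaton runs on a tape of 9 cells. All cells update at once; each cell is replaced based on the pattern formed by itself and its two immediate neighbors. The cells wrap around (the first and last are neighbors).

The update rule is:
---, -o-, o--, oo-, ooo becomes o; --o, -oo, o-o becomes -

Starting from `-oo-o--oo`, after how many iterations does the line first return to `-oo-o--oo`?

--o-oo--o
o-o--oo-o
o-oo--o--
o--oo-oo-
oo--o--o-
-oo-oo-o-
--o--o-oo
o-oo-o--o
o--o-oo--
oo-o--oo-
-o-oo--o-
-o--oo-oo
-oo--o--o
--oo-oo-o
o--o--o-o
oo-oo-o--
-o--o-oo-
-oo-o--oo

18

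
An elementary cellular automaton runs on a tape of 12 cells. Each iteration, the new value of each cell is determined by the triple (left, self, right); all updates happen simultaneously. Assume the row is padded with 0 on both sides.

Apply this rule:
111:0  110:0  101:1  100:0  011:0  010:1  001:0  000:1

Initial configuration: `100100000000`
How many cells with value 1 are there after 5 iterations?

8

iteration 1: 100101111111
iteration 2: 100110000000
iteration 3: 100000111111
iteration 4: 101110000000
iteration 5: 110000111111
count of 1: 8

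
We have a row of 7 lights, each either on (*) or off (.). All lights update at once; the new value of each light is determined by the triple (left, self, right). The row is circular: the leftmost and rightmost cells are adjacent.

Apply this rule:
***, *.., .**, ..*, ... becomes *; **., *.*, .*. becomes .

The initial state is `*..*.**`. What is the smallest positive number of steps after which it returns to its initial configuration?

step 1: .**..**
step 2: .*.***.
step 3: *..**.*
step 4: .***..*
step 5: .**.**.
step 6: **..*.*
step 7: *.**..*
step 8: ..*.***
step 9: **..**.
step 10: *.***..
step 11: ..**.**
step 12: ***..*.
step 13: **.**..
step 14: *..*.**

14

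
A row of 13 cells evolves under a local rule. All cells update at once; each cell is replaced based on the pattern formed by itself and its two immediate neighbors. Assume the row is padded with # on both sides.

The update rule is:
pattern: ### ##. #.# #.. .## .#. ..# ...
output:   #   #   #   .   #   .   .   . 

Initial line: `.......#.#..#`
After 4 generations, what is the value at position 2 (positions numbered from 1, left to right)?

........#...#
............#
............#  (fixed point — unchanged through generation 4)
position 2 holds .

.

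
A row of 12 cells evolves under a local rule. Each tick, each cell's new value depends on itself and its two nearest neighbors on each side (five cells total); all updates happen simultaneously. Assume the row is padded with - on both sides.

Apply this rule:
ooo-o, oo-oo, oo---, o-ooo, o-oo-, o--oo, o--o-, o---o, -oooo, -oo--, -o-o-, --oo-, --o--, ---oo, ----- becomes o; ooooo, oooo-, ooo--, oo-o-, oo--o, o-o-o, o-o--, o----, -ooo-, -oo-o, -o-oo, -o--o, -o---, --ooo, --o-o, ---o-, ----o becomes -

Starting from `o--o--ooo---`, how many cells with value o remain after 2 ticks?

3

o-oo-o---o-o
--o----o--o-
count of o: 3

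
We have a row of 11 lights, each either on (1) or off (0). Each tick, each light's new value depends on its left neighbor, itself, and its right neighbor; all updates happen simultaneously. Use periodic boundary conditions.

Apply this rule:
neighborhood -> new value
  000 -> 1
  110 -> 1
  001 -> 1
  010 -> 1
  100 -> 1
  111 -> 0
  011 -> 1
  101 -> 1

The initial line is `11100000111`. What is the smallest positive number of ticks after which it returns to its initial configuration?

2

00111111100
11100000111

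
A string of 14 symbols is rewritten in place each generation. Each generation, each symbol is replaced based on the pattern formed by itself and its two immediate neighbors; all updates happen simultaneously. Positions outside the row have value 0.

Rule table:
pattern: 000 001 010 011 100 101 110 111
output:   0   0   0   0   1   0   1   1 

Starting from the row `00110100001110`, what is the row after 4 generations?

00000010010000

generation 1: 00010010000111
generation 2: 00001001000011
generation 3: 00000100100001
generation 4: 00000010010000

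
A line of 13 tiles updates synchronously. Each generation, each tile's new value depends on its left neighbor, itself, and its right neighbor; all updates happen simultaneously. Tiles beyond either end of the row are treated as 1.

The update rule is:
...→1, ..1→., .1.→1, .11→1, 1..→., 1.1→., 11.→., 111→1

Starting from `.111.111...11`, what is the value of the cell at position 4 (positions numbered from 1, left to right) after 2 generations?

.

.11..11..1.11
.1...1...1.11
position 4 holds .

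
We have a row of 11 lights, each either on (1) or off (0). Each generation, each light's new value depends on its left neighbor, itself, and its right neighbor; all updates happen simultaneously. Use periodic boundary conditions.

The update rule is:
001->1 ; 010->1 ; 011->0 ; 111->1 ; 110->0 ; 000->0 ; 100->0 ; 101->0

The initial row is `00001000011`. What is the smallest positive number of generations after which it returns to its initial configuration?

00011000100
00100001100
01100010000
10000110000
10001000001
00011000010
00100000110
01100001000
10000011000
10000100001
00001100010
00010000110
00110001000
01000011000
11000100000
00001100001
00010000011
00110000100
01000001100
11000010000
00000110001
00001000011

22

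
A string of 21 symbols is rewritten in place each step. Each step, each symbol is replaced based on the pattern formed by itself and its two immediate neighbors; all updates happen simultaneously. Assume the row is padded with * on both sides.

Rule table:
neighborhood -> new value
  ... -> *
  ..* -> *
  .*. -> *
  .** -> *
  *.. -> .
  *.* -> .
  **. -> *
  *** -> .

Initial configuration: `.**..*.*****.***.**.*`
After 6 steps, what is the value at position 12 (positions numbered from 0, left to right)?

.

.**.**.*...*.*.*.**.*
.**.**.*.***.*.*.**.*
.**.**.*.*.*.*.*.**.*
.**.**.*.*.*.*.*.**.*  (fixed point — unchanged through step 6)
position 12 holds .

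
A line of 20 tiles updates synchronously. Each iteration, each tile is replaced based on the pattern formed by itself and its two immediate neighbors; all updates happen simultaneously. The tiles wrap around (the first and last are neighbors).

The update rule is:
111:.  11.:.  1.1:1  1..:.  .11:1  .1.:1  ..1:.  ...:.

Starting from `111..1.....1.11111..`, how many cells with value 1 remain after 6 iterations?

1....1.....111......
1....1.....1........
1....1.....1........  (fixed point — unchanged through iteration 6)
count of 1: 3

3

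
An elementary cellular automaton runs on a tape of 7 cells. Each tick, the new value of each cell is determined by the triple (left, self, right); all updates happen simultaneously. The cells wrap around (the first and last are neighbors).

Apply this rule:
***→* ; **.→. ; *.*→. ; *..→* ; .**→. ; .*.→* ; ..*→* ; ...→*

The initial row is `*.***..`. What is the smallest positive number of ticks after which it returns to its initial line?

tick 1: *..*.**
tick 2: .***..*
tick 3: ..*.***
tick 4: ***..*.
tick 5: .*.***.
tick 6: **..*.*
tick 7: *.***..

7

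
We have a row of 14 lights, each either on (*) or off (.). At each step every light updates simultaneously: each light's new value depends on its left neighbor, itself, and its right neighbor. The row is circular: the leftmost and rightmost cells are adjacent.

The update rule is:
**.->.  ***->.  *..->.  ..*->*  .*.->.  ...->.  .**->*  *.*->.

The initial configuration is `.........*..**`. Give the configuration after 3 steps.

........*..**.
.......*..**..
......*..**...

......*..**...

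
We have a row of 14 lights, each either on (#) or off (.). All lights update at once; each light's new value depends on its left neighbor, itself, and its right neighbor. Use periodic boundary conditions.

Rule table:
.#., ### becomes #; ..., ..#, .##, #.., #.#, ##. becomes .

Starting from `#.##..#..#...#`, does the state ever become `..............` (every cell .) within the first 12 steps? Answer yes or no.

no

step 1: ......#..#....
step 2: ......#..#....  (fixed point — unchanged through step 12)
step 12 is ......#..#...., still not uniform .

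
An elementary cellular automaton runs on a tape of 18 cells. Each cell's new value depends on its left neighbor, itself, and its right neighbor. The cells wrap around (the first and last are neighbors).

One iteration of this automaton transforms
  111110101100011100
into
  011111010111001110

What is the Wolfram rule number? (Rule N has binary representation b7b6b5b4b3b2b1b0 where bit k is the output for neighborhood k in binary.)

position 1: 111 → 1  (bit 7 = 1)
position 4: 110 → 1  (bit 6 = 1)
position 5: 101 → 1  (bit 5 = 1)
position 10: 100 → 1  (bit 4 = 1)
position 0: 011 → 0  (bit 3 = 0)
position 6: 010 → 0  (bit 2 = 0)
position 12: 001 → 0  (bit 1 = 0)
position 11: 000 → 1  (bit 0 = 1)
bits b7..b0 = 11110001 = 241

241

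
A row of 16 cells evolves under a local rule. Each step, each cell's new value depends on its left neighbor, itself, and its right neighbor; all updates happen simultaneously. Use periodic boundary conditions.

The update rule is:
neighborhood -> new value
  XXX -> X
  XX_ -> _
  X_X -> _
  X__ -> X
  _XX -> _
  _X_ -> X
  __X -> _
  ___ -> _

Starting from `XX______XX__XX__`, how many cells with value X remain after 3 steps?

3

__X_______X___X_
__XX______XX__XX
X___X_______X___
count of X: 3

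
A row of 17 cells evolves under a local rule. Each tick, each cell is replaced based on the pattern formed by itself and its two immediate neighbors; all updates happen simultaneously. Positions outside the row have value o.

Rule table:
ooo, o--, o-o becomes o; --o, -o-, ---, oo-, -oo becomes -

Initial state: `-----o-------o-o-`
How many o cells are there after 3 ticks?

4

tick 1: o-----o-------o-o
tick 2: -o-----o-------o-
tick 3: o-o-----o-------o
count of o: 4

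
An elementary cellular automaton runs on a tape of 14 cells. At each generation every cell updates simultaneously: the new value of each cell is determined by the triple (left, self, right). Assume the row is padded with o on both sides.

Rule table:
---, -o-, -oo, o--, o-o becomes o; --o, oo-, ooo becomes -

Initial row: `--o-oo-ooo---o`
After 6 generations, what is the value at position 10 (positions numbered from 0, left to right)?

o-ooo-oo--oo-o
-oo--oo-o-o-oo
oo-o-o-oooooo-
--oooooo-----o
o-o-----oooo-o
-oooooo-o---oo
position 10 holds -

-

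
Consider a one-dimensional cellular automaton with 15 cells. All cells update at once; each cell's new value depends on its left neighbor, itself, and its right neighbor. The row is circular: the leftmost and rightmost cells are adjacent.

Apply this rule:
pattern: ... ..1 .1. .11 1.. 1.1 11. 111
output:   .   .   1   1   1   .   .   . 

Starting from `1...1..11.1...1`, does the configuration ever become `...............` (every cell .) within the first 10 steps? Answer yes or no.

no

.1..11.1..11..1
.11.1..11.1.1.1
.1..11.1..1.1.1
.11.1..11.1.1.1  (repeats step 2; period 2)
step 10: .11.1..11.1.1.1
step 10 is .11.1..11.1.1.1, still not uniform .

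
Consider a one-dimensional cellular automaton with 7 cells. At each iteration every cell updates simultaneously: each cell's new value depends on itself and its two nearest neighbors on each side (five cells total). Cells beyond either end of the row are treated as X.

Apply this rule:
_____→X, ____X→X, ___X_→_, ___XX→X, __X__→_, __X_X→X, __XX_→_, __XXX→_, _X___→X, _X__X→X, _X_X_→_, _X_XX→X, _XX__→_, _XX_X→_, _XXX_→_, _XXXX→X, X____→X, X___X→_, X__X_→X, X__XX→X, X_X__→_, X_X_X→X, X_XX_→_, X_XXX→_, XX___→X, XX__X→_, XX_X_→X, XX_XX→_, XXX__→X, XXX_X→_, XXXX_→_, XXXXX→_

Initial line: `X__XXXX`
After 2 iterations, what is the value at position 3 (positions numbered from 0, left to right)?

X_X_X__
_XX__XX
position 3 holds _

_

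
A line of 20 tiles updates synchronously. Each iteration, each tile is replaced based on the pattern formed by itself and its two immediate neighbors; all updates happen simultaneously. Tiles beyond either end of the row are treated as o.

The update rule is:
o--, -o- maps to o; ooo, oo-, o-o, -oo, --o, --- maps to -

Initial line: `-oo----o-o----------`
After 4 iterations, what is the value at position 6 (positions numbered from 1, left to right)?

iteration 1: ---o---o-oo---------
iteration 2: o--oo--o---o--------
iteration 3: -o---o-oo--oo-------
iteration 4: -oo--o---o---o------
position 6 holds o

o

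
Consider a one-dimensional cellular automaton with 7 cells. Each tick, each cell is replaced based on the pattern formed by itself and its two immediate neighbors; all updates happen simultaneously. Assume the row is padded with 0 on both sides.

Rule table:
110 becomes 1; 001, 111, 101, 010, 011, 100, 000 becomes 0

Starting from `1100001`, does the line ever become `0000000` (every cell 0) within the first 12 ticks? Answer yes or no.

yes

0100000
0000000
all cells are 0 at tick 2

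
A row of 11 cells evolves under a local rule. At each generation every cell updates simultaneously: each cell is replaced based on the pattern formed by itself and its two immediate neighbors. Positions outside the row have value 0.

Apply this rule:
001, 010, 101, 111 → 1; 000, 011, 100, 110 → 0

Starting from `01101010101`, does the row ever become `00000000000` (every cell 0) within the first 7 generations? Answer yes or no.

10011111111
10101111110
11110111100
01101011000
10011100000
10101000000
11111000000
generation 7 is 11111000000, still not uniform 0

no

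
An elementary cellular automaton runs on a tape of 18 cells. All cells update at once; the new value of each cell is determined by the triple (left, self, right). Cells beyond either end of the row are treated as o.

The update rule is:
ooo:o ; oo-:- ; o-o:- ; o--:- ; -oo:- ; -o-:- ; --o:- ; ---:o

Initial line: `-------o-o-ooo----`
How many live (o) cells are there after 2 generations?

-ooooo------o--oo-
--ooo--oooo-------
count of o: 7

7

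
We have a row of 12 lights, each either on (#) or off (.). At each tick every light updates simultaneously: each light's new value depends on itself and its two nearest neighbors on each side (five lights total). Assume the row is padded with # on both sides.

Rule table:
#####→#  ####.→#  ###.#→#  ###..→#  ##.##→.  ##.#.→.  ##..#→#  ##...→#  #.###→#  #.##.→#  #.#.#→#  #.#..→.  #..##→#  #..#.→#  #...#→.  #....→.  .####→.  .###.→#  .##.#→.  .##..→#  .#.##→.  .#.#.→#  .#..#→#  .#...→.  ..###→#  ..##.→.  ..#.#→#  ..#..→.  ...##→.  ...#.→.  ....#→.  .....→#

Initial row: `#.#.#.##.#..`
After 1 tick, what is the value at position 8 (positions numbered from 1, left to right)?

#.###.#...##
position 8 holds .

.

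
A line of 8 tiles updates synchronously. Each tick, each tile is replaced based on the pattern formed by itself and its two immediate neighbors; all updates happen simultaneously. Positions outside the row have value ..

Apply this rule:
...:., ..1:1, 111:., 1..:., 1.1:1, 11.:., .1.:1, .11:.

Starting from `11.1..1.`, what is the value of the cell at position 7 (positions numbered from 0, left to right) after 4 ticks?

..11.11.
.1..1...
11.11...
..1.....
position 7 holds .

.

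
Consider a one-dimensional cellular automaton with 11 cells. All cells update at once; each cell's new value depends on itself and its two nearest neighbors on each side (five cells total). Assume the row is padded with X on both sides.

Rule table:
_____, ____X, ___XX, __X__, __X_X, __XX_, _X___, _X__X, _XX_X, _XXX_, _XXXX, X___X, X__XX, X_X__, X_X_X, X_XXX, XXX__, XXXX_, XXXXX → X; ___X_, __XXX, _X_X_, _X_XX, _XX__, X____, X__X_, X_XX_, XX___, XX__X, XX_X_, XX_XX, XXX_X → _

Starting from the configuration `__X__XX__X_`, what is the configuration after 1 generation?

__XXXX___X_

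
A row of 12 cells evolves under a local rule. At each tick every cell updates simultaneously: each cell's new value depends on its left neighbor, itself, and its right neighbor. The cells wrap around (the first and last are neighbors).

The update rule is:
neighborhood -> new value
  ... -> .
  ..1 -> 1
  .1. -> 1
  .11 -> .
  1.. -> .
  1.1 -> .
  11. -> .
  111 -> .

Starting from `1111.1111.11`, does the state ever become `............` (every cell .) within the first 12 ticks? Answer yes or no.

yes

tick 1: ............
all cells are . at tick 1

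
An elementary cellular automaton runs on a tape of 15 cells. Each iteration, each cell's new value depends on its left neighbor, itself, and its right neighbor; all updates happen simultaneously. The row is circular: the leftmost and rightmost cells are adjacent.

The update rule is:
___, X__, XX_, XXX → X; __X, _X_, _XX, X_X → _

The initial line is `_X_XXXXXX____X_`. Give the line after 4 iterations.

iteration 1: ____XXXXXXXX__X
iteration 2: XXX__XXXXXXXX__
iteration 3: _XXX__XXXXXXXX_
iteration 4: __XXX__XXXXXXXX

__XXX__XXXXXXXX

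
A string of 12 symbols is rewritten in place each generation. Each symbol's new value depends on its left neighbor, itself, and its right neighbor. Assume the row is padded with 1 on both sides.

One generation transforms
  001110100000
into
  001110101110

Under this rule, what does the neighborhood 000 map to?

At position 8 the neighborhood is 000; the next row has 1 there.

1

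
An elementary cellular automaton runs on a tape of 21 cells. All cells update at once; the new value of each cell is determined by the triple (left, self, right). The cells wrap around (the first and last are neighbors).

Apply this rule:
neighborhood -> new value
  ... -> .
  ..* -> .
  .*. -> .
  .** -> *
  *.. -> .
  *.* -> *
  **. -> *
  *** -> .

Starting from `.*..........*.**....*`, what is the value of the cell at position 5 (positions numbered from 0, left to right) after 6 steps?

.

*............***.....
.............*.*.....
..............*......
.....................
.....................  (fixed point — unchanged through step 6)
position 5 holds .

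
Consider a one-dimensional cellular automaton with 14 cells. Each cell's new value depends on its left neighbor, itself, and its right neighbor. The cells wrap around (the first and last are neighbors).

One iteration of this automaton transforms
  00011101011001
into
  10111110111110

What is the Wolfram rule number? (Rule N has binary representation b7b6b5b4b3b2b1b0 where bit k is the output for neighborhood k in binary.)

position 4: 111 → 1  (bit 7 = 1)
position 5: 110 → 1  (bit 6 = 1)
position 6: 101 → 1  (bit 5 = 1)
position 0: 100 → 1  (bit 4 = 1)
position 3: 011 → 1  (bit 3 = 1)
position 7: 010 → 0  (bit 2 = 0)
position 2: 001 → 1  (bit 1 = 1)
position 1: 000 → 0  (bit 0 = 0)
bits b7..b0 = 11111010 = 250

250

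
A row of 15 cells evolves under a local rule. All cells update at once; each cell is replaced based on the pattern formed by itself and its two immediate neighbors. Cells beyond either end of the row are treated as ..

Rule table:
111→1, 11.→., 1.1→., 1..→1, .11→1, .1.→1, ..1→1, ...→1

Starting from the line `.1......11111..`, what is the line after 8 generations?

11111..111..11.

generation 1: 111111111111.11
generation 2: 11111111111..1.
generation 3: 1111111111.1111
generation 4: 111111111..111.
generation 5: 11111111.1111.1
generation 6: 1111111..111..1
generation 7: 111111.1111.111
generation 8: 11111..111..11.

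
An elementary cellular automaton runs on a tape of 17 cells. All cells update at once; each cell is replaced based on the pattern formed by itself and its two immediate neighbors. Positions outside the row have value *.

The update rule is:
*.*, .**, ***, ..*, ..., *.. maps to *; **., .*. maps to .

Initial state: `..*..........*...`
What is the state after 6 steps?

**.**********.***
*.**********.****
.**********.*****
**********.******
*********.*******
********.********

********.********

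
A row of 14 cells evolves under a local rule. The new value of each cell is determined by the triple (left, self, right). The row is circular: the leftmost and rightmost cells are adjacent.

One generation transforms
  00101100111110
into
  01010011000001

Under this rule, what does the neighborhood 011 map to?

At position 4 the neighborhood is 011; the next row has 0 there.

0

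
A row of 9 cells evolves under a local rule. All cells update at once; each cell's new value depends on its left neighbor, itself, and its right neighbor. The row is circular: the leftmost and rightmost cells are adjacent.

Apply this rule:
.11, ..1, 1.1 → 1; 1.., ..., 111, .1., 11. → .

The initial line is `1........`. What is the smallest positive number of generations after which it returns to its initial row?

........1
.......1.
......1..
.....1...
....1....
...1.....
..1......
.1.......
1........

9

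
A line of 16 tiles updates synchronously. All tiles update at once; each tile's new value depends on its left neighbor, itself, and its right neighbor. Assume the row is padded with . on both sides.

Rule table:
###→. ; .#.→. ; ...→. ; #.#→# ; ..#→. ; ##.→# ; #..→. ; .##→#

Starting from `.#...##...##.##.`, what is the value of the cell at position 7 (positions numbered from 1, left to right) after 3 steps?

#

.....##...#####.
.....##...#...#.
.....##.........
position 7 holds #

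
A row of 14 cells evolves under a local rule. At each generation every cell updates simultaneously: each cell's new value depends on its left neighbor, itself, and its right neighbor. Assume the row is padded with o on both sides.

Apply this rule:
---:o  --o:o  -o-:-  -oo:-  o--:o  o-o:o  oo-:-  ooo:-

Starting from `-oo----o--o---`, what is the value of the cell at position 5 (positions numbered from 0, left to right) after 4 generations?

-

o--oooo-oo-ooo
-oo----o--o---  (repeats generation 0; period 2)
generation 4: -oo----o--o---
position 5 holds -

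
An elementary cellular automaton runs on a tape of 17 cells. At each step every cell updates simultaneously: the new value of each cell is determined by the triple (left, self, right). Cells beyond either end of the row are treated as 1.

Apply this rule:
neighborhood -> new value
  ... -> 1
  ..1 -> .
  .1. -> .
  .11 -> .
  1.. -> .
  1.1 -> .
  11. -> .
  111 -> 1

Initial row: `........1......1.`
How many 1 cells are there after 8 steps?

.111111...1111...
..1111..1..11..1.
...11............
.1....1111111111.
...11..11111111..
.1......111111...
...1111..1111..1.
.1..11....11.....
count of 1: 5

5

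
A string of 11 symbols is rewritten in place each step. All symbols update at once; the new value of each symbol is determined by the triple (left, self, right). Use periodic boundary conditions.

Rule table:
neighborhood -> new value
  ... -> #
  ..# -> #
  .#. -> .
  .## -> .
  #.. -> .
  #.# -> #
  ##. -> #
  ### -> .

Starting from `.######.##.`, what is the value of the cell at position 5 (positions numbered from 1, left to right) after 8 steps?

step 1: #.....##.#.
step 2: ..####.##.#
step 3: .#...##.##.
step 4: #..##.##.#.
step 5: ..#.##.##.#
step 6: .#.#.##.##.
step 7: #.#.#.##.#.
step 8: .#.#.#.##.#
position 5 holds .

.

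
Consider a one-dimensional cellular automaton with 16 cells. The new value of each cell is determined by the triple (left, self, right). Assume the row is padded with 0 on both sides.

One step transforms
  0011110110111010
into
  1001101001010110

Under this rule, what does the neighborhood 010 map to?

1

At position 14 the neighborhood is 010; the next row has 1 there.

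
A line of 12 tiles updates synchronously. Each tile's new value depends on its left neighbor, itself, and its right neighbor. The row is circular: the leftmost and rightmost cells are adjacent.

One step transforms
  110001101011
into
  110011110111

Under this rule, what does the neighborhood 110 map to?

1

At position 1 the neighborhood is 110; the next row has 1 there.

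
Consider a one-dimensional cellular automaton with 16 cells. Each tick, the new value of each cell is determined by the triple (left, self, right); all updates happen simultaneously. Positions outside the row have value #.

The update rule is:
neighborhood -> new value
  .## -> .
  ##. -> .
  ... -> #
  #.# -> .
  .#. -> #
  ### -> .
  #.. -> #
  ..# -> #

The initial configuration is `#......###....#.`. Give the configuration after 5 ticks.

.######...#####.
.......###......
#######...######
.......###......  (repeats tick 2; period 2)
tick 5: #######...######

#######...######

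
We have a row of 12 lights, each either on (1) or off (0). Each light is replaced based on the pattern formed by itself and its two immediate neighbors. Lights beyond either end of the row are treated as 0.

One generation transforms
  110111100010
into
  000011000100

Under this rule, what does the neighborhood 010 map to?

At position 10 the neighborhood is 010; the next row has 0 there.

0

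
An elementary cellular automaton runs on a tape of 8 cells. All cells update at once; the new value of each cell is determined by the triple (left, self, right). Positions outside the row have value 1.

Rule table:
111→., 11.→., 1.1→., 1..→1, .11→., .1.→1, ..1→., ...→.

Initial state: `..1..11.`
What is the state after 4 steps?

1.11....
....1...
1...11..
.1....1.

.1....1.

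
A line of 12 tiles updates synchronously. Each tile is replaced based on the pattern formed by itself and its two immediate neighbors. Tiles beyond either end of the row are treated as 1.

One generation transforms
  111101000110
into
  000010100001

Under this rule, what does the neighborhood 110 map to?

0

At position 3 the neighborhood is 110; the next row has 0 there.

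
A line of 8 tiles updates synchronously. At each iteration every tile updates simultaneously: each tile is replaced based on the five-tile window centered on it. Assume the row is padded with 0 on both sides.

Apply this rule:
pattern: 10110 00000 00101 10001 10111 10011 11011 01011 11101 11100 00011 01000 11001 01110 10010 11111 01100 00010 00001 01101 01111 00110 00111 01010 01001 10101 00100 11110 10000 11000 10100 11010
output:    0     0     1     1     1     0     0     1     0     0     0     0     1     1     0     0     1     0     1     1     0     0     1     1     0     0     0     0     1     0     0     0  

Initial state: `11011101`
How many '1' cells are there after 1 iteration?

iteration 1: 01011000
count of 1: 3

3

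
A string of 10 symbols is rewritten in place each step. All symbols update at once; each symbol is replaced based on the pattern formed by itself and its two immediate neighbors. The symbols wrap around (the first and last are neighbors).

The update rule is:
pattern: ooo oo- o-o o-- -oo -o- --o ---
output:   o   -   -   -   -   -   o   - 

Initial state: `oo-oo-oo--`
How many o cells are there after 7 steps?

step 1: ---------o
step 2: --------o-
step 3: -------o--
step 4: ------o---
step 5: -----o----
step 6: ----o-----
step 7: ---o------
count of o: 1

1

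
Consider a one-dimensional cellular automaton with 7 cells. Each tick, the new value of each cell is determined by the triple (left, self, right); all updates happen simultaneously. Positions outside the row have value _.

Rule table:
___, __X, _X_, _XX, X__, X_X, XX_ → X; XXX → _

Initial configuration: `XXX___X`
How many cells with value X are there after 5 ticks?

6

tick 1: X_XXXXX
tick 2: XXX___X  (repeats tick 0; period 2)
tick 5: X_XXXXX
count of X: 6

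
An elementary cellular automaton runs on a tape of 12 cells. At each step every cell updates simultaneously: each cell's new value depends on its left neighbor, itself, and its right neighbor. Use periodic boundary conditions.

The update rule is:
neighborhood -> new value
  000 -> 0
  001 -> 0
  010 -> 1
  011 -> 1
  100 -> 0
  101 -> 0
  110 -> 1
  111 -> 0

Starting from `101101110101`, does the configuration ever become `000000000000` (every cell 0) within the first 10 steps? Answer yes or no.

101101010101
101101010101  (fixed point — unchanged through step 10)
step 10 is 101101010101, still not uniform 0

no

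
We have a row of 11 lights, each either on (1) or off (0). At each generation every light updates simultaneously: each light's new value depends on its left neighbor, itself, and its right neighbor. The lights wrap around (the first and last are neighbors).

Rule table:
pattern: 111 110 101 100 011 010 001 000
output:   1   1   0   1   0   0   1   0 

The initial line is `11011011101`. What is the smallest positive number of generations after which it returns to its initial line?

22

11001001100
01110110111
00110010011
11011101101
11001100100
01110111011
00110011001
11011101110
01001100110
10110111011
10010011001
11101101110
01100100110
10111011011
10011001001
11101110110
01100110010
10111011101
10011001100
01101110111
00100110011
11011011101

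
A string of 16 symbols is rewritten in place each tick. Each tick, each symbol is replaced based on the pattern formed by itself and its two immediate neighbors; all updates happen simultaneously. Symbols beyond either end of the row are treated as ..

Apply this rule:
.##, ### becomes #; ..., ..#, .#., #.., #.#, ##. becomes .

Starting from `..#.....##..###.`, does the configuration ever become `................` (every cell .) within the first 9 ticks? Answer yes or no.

yes

tick 1: ........#...##..
tick 2: ............#...
tick 3: ................
all cells are . at tick 3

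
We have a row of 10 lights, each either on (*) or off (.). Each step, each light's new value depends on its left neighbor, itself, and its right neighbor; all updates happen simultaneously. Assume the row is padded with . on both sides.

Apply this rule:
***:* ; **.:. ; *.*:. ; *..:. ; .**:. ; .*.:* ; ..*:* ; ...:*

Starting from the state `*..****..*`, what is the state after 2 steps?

*.*....*..

*.*.**..**
*.*....*..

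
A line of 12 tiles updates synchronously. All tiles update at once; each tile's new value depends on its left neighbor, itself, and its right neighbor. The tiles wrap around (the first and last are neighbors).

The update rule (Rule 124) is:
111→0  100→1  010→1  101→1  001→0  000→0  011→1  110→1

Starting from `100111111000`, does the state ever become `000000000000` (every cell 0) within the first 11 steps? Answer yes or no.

110100001100
111110001110
100011001011
110011101110
111010111011
001111101110
001000111011
101100101111
111110111000
100011101100
110010111110
step 11 is 110010111110, still not uniform 0

no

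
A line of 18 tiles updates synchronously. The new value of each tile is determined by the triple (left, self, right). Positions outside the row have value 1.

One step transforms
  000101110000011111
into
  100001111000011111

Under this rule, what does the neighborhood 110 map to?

At position 7 the neighborhood is 110; the next row has 1 there.

1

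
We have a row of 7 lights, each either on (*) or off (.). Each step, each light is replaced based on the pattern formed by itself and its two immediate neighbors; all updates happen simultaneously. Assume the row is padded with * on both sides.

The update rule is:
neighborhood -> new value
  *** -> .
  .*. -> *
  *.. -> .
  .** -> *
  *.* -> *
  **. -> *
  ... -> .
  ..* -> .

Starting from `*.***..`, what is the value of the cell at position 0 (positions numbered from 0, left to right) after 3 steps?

step 1: ***.*..
step 2: ..***..
step 3: ..*.*..
position 0 holds .

.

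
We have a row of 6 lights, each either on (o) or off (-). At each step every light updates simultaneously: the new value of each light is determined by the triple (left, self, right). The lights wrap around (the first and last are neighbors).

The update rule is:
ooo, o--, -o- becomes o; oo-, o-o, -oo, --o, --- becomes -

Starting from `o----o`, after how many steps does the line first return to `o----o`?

6

step 1: -o----
step 2: -oo---
step 3: ---o--
step 4: ---oo-
step 5: -----o
step 6: o----o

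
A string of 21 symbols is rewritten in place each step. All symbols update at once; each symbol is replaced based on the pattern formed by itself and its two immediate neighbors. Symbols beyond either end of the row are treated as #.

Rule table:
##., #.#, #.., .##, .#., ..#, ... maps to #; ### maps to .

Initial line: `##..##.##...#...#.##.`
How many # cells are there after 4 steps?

.####################
##...................
.####################  (repeats step 1; period 2)
step 4: ##...................
count of #: 2

2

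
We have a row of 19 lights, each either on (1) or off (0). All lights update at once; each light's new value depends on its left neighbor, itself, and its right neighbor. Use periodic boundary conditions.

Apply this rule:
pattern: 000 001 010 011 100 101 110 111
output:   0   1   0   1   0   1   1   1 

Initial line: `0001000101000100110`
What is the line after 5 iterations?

0010001010001001110
0100010100010011110
1000101000100111110
0001010001001111111
0010100010011111111

0010100010011111111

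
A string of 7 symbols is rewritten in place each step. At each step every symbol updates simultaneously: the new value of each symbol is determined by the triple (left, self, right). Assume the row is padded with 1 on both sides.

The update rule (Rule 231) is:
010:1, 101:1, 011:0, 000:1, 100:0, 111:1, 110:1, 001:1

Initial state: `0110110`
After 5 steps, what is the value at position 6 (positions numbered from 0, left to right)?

1011011
1101101
1110110
1111011
1111101
position 6 holds 1

1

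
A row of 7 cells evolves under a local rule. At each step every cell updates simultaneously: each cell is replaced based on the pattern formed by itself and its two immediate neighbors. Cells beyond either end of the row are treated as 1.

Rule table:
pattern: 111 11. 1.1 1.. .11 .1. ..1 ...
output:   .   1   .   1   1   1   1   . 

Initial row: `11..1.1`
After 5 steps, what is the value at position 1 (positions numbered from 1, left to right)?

.

.1111.1
.1..1.1
.1111.1  (repeats step 1; period 2)
step 5: .1111.1
position 1 holds .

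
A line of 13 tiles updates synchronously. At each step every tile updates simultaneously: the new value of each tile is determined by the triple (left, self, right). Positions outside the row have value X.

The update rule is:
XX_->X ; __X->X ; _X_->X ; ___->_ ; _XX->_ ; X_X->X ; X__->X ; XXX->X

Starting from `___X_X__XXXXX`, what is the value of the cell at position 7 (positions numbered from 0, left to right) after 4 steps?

X_XXXXXX_XXXX
XX_XXXXXX_XXX
XXX_XXXXXX_XX
XXXX_XXXXXX_X
position 7 holds X

X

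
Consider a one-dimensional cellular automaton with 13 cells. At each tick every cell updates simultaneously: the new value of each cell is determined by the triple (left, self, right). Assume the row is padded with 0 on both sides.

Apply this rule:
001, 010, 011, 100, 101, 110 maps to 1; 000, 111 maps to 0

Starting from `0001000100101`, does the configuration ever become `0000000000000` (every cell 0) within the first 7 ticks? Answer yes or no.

no

0011101111111
0110111000001
1111101100011
1000111110111
1101100011101
1111110110111
1000011111101
tick 7 is 1000011111101, still not uniform 0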